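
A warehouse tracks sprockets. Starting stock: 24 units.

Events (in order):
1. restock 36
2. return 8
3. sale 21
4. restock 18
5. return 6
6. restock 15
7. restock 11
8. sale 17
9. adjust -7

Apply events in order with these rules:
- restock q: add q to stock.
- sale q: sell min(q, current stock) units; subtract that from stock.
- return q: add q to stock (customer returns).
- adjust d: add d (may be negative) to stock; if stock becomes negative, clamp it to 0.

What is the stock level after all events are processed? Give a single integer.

Answer: 73

Derivation:
Processing events:
Start: stock = 24
  Event 1 (restock 36): 24 + 36 = 60
  Event 2 (return 8): 60 + 8 = 68
  Event 3 (sale 21): sell min(21,68)=21. stock: 68 - 21 = 47. total_sold = 21
  Event 4 (restock 18): 47 + 18 = 65
  Event 5 (return 6): 65 + 6 = 71
  Event 6 (restock 15): 71 + 15 = 86
  Event 7 (restock 11): 86 + 11 = 97
  Event 8 (sale 17): sell min(17,97)=17. stock: 97 - 17 = 80. total_sold = 38
  Event 9 (adjust -7): 80 + -7 = 73
Final: stock = 73, total_sold = 38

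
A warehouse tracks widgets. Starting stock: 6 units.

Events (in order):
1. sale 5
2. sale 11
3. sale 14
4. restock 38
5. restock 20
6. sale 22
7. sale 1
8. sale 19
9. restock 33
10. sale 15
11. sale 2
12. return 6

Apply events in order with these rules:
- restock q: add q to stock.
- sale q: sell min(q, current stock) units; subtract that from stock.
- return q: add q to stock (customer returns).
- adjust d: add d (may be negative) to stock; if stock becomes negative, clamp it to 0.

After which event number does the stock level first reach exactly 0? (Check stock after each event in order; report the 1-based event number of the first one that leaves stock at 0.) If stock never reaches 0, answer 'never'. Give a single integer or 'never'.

Answer: 2

Derivation:
Processing events:
Start: stock = 6
  Event 1 (sale 5): sell min(5,6)=5. stock: 6 - 5 = 1. total_sold = 5
  Event 2 (sale 11): sell min(11,1)=1. stock: 1 - 1 = 0. total_sold = 6
  Event 3 (sale 14): sell min(14,0)=0. stock: 0 - 0 = 0. total_sold = 6
  Event 4 (restock 38): 0 + 38 = 38
  Event 5 (restock 20): 38 + 20 = 58
  Event 6 (sale 22): sell min(22,58)=22. stock: 58 - 22 = 36. total_sold = 28
  Event 7 (sale 1): sell min(1,36)=1. stock: 36 - 1 = 35. total_sold = 29
  Event 8 (sale 19): sell min(19,35)=19. stock: 35 - 19 = 16. total_sold = 48
  Event 9 (restock 33): 16 + 33 = 49
  Event 10 (sale 15): sell min(15,49)=15. stock: 49 - 15 = 34. total_sold = 63
  Event 11 (sale 2): sell min(2,34)=2. stock: 34 - 2 = 32. total_sold = 65
  Event 12 (return 6): 32 + 6 = 38
Final: stock = 38, total_sold = 65

First zero at event 2.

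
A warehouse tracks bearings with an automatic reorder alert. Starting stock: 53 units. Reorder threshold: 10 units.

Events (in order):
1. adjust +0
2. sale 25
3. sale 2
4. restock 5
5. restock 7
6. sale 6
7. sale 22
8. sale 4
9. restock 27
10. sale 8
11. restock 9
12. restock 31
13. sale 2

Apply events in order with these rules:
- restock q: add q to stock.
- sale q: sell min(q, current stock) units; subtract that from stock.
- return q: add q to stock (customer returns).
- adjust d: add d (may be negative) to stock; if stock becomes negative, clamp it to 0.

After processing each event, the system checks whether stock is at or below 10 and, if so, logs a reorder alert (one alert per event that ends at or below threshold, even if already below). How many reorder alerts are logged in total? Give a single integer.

Answer: 2

Derivation:
Processing events:
Start: stock = 53
  Event 1 (adjust +0): 53 + 0 = 53
  Event 2 (sale 25): sell min(25,53)=25. stock: 53 - 25 = 28. total_sold = 25
  Event 3 (sale 2): sell min(2,28)=2. stock: 28 - 2 = 26. total_sold = 27
  Event 4 (restock 5): 26 + 5 = 31
  Event 5 (restock 7): 31 + 7 = 38
  Event 6 (sale 6): sell min(6,38)=6. stock: 38 - 6 = 32. total_sold = 33
  Event 7 (sale 22): sell min(22,32)=22. stock: 32 - 22 = 10. total_sold = 55
  Event 8 (sale 4): sell min(4,10)=4. stock: 10 - 4 = 6. total_sold = 59
  Event 9 (restock 27): 6 + 27 = 33
  Event 10 (sale 8): sell min(8,33)=8. stock: 33 - 8 = 25. total_sold = 67
  Event 11 (restock 9): 25 + 9 = 34
  Event 12 (restock 31): 34 + 31 = 65
  Event 13 (sale 2): sell min(2,65)=2. stock: 65 - 2 = 63. total_sold = 69
Final: stock = 63, total_sold = 69

Checking against threshold 10:
  After event 1: stock=53 > 10
  After event 2: stock=28 > 10
  After event 3: stock=26 > 10
  After event 4: stock=31 > 10
  After event 5: stock=38 > 10
  After event 6: stock=32 > 10
  After event 7: stock=10 <= 10 -> ALERT
  After event 8: stock=6 <= 10 -> ALERT
  After event 9: stock=33 > 10
  After event 10: stock=25 > 10
  After event 11: stock=34 > 10
  After event 12: stock=65 > 10
  After event 13: stock=63 > 10
Alert events: [7, 8]. Count = 2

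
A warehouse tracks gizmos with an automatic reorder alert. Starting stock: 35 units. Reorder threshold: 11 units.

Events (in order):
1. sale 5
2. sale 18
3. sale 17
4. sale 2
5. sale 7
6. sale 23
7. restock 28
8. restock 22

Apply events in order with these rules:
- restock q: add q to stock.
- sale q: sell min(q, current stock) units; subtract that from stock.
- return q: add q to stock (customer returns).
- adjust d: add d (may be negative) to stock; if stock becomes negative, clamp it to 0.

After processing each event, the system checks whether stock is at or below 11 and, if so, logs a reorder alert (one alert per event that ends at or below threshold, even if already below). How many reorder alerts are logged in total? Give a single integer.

Processing events:
Start: stock = 35
  Event 1 (sale 5): sell min(5,35)=5. stock: 35 - 5 = 30. total_sold = 5
  Event 2 (sale 18): sell min(18,30)=18. stock: 30 - 18 = 12. total_sold = 23
  Event 3 (sale 17): sell min(17,12)=12. stock: 12 - 12 = 0. total_sold = 35
  Event 4 (sale 2): sell min(2,0)=0. stock: 0 - 0 = 0. total_sold = 35
  Event 5 (sale 7): sell min(7,0)=0. stock: 0 - 0 = 0. total_sold = 35
  Event 6 (sale 23): sell min(23,0)=0. stock: 0 - 0 = 0. total_sold = 35
  Event 7 (restock 28): 0 + 28 = 28
  Event 8 (restock 22): 28 + 22 = 50
Final: stock = 50, total_sold = 35

Checking against threshold 11:
  After event 1: stock=30 > 11
  After event 2: stock=12 > 11
  After event 3: stock=0 <= 11 -> ALERT
  After event 4: stock=0 <= 11 -> ALERT
  After event 5: stock=0 <= 11 -> ALERT
  After event 6: stock=0 <= 11 -> ALERT
  After event 7: stock=28 > 11
  After event 8: stock=50 > 11
Alert events: [3, 4, 5, 6]. Count = 4

Answer: 4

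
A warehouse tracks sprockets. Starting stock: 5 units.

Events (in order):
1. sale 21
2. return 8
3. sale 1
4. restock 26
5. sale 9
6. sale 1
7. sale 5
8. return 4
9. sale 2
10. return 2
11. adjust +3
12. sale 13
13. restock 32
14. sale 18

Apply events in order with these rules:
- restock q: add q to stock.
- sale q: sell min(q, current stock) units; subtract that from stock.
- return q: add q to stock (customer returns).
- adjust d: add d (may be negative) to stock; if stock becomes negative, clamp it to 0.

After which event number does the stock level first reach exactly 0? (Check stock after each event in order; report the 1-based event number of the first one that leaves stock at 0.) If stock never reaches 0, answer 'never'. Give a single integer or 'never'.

Processing events:
Start: stock = 5
  Event 1 (sale 21): sell min(21,5)=5. stock: 5 - 5 = 0. total_sold = 5
  Event 2 (return 8): 0 + 8 = 8
  Event 3 (sale 1): sell min(1,8)=1. stock: 8 - 1 = 7. total_sold = 6
  Event 4 (restock 26): 7 + 26 = 33
  Event 5 (sale 9): sell min(9,33)=9. stock: 33 - 9 = 24. total_sold = 15
  Event 6 (sale 1): sell min(1,24)=1. stock: 24 - 1 = 23. total_sold = 16
  Event 7 (sale 5): sell min(5,23)=5. stock: 23 - 5 = 18. total_sold = 21
  Event 8 (return 4): 18 + 4 = 22
  Event 9 (sale 2): sell min(2,22)=2. stock: 22 - 2 = 20. total_sold = 23
  Event 10 (return 2): 20 + 2 = 22
  Event 11 (adjust +3): 22 + 3 = 25
  Event 12 (sale 13): sell min(13,25)=13. stock: 25 - 13 = 12. total_sold = 36
  Event 13 (restock 32): 12 + 32 = 44
  Event 14 (sale 18): sell min(18,44)=18. stock: 44 - 18 = 26. total_sold = 54
Final: stock = 26, total_sold = 54

First zero at event 1.

Answer: 1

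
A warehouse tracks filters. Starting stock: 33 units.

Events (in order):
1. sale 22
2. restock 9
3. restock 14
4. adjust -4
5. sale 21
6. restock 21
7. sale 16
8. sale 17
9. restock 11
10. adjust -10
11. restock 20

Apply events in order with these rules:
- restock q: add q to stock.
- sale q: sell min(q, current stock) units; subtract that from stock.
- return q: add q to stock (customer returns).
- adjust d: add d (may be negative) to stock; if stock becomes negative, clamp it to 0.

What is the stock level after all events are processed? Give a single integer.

Processing events:
Start: stock = 33
  Event 1 (sale 22): sell min(22,33)=22. stock: 33 - 22 = 11. total_sold = 22
  Event 2 (restock 9): 11 + 9 = 20
  Event 3 (restock 14): 20 + 14 = 34
  Event 4 (adjust -4): 34 + -4 = 30
  Event 5 (sale 21): sell min(21,30)=21. stock: 30 - 21 = 9. total_sold = 43
  Event 6 (restock 21): 9 + 21 = 30
  Event 7 (sale 16): sell min(16,30)=16. stock: 30 - 16 = 14. total_sold = 59
  Event 8 (sale 17): sell min(17,14)=14. stock: 14 - 14 = 0. total_sold = 73
  Event 9 (restock 11): 0 + 11 = 11
  Event 10 (adjust -10): 11 + -10 = 1
  Event 11 (restock 20): 1 + 20 = 21
Final: stock = 21, total_sold = 73

Answer: 21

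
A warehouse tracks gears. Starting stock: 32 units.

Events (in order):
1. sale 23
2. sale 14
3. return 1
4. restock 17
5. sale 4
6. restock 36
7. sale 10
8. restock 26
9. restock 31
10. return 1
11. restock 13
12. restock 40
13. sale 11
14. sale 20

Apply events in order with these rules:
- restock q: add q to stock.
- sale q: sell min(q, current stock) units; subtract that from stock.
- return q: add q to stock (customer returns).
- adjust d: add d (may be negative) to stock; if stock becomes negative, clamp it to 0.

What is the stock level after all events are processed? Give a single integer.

Answer: 120

Derivation:
Processing events:
Start: stock = 32
  Event 1 (sale 23): sell min(23,32)=23. stock: 32 - 23 = 9. total_sold = 23
  Event 2 (sale 14): sell min(14,9)=9. stock: 9 - 9 = 0. total_sold = 32
  Event 3 (return 1): 0 + 1 = 1
  Event 4 (restock 17): 1 + 17 = 18
  Event 5 (sale 4): sell min(4,18)=4. stock: 18 - 4 = 14. total_sold = 36
  Event 6 (restock 36): 14 + 36 = 50
  Event 7 (sale 10): sell min(10,50)=10. stock: 50 - 10 = 40. total_sold = 46
  Event 8 (restock 26): 40 + 26 = 66
  Event 9 (restock 31): 66 + 31 = 97
  Event 10 (return 1): 97 + 1 = 98
  Event 11 (restock 13): 98 + 13 = 111
  Event 12 (restock 40): 111 + 40 = 151
  Event 13 (sale 11): sell min(11,151)=11. stock: 151 - 11 = 140. total_sold = 57
  Event 14 (sale 20): sell min(20,140)=20. stock: 140 - 20 = 120. total_sold = 77
Final: stock = 120, total_sold = 77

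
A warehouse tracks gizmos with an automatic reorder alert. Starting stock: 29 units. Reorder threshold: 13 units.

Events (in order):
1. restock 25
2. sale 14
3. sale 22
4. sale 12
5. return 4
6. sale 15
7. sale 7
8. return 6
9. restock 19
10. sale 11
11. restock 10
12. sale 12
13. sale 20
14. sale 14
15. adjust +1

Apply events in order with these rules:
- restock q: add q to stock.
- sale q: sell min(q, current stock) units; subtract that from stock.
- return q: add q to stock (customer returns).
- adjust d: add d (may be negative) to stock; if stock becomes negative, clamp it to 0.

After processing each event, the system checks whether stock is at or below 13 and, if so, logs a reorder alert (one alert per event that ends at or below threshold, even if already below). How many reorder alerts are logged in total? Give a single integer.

Answer: 9

Derivation:
Processing events:
Start: stock = 29
  Event 1 (restock 25): 29 + 25 = 54
  Event 2 (sale 14): sell min(14,54)=14. stock: 54 - 14 = 40. total_sold = 14
  Event 3 (sale 22): sell min(22,40)=22. stock: 40 - 22 = 18. total_sold = 36
  Event 4 (sale 12): sell min(12,18)=12. stock: 18 - 12 = 6. total_sold = 48
  Event 5 (return 4): 6 + 4 = 10
  Event 6 (sale 15): sell min(15,10)=10. stock: 10 - 10 = 0. total_sold = 58
  Event 7 (sale 7): sell min(7,0)=0. stock: 0 - 0 = 0. total_sold = 58
  Event 8 (return 6): 0 + 6 = 6
  Event 9 (restock 19): 6 + 19 = 25
  Event 10 (sale 11): sell min(11,25)=11. stock: 25 - 11 = 14. total_sold = 69
  Event 11 (restock 10): 14 + 10 = 24
  Event 12 (sale 12): sell min(12,24)=12. stock: 24 - 12 = 12. total_sold = 81
  Event 13 (sale 20): sell min(20,12)=12. stock: 12 - 12 = 0. total_sold = 93
  Event 14 (sale 14): sell min(14,0)=0. stock: 0 - 0 = 0. total_sold = 93
  Event 15 (adjust +1): 0 + 1 = 1
Final: stock = 1, total_sold = 93

Checking against threshold 13:
  After event 1: stock=54 > 13
  After event 2: stock=40 > 13
  After event 3: stock=18 > 13
  After event 4: stock=6 <= 13 -> ALERT
  After event 5: stock=10 <= 13 -> ALERT
  After event 6: stock=0 <= 13 -> ALERT
  After event 7: stock=0 <= 13 -> ALERT
  After event 8: stock=6 <= 13 -> ALERT
  After event 9: stock=25 > 13
  After event 10: stock=14 > 13
  After event 11: stock=24 > 13
  After event 12: stock=12 <= 13 -> ALERT
  After event 13: stock=0 <= 13 -> ALERT
  After event 14: stock=0 <= 13 -> ALERT
  After event 15: stock=1 <= 13 -> ALERT
Alert events: [4, 5, 6, 7, 8, 12, 13, 14, 15]. Count = 9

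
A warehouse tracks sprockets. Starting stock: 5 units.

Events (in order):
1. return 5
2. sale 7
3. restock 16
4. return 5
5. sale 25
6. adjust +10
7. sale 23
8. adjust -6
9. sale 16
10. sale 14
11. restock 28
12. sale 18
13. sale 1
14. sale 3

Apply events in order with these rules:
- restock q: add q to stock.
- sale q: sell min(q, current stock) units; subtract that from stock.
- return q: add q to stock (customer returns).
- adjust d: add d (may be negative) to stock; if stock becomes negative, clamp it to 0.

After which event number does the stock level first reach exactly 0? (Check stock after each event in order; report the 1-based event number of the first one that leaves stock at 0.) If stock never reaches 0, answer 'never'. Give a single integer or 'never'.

Processing events:
Start: stock = 5
  Event 1 (return 5): 5 + 5 = 10
  Event 2 (sale 7): sell min(7,10)=7. stock: 10 - 7 = 3. total_sold = 7
  Event 3 (restock 16): 3 + 16 = 19
  Event 4 (return 5): 19 + 5 = 24
  Event 5 (sale 25): sell min(25,24)=24. stock: 24 - 24 = 0. total_sold = 31
  Event 6 (adjust +10): 0 + 10 = 10
  Event 7 (sale 23): sell min(23,10)=10. stock: 10 - 10 = 0. total_sold = 41
  Event 8 (adjust -6): 0 + -6 = 0 (clamped to 0)
  Event 9 (sale 16): sell min(16,0)=0. stock: 0 - 0 = 0. total_sold = 41
  Event 10 (sale 14): sell min(14,0)=0. stock: 0 - 0 = 0. total_sold = 41
  Event 11 (restock 28): 0 + 28 = 28
  Event 12 (sale 18): sell min(18,28)=18. stock: 28 - 18 = 10. total_sold = 59
  Event 13 (sale 1): sell min(1,10)=1. stock: 10 - 1 = 9. total_sold = 60
  Event 14 (sale 3): sell min(3,9)=3. stock: 9 - 3 = 6. total_sold = 63
Final: stock = 6, total_sold = 63

First zero at event 5.

Answer: 5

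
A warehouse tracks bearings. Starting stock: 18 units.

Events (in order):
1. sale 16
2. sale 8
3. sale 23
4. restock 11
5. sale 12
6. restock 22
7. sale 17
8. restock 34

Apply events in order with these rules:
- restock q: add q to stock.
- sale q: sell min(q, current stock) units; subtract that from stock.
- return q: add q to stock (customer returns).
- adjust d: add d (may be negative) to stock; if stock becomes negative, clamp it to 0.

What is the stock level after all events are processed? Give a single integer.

Processing events:
Start: stock = 18
  Event 1 (sale 16): sell min(16,18)=16. stock: 18 - 16 = 2. total_sold = 16
  Event 2 (sale 8): sell min(8,2)=2. stock: 2 - 2 = 0. total_sold = 18
  Event 3 (sale 23): sell min(23,0)=0. stock: 0 - 0 = 0. total_sold = 18
  Event 4 (restock 11): 0 + 11 = 11
  Event 5 (sale 12): sell min(12,11)=11. stock: 11 - 11 = 0. total_sold = 29
  Event 6 (restock 22): 0 + 22 = 22
  Event 7 (sale 17): sell min(17,22)=17. stock: 22 - 17 = 5. total_sold = 46
  Event 8 (restock 34): 5 + 34 = 39
Final: stock = 39, total_sold = 46

Answer: 39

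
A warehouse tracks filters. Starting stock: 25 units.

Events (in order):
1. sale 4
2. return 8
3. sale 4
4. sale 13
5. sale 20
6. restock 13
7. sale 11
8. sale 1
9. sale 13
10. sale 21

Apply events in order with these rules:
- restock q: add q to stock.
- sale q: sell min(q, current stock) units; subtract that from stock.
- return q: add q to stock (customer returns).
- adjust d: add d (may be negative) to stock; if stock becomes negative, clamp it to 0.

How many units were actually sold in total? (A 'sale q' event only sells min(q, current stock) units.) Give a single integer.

Answer: 46

Derivation:
Processing events:
Start: stock = 25
  Event 1 (sale 4): sell min(4,25)=4. stock: 25 - 4 = 21. total_sold = 4
  Event 2 (return 8): 21 + 8 = 29
  Event 3 (sale 4): sell min(4,29)=4. stock: 29 - 4 = 25. total_sold = 8
  Event 4 (sale 13): sell min(13,25)=13. stock: 25 - 13 = 12. total_sold = 21
  Event 5 (sale 20): sell min(20,12)=12. stock: 12 - 12 = 0. total_sold = 33
  Event 6 (restock 13): 0 + 13 = 13
  Event 7 (sale 11): sell min(11,13)=11. stock: 13 - 11 = 2. total_sold = 44
  Event 8 (sale 1): sell min(1,2)=1. stock: 2 - 1 = 1. total_sold = 45
  Event 9 (sale 13): sell min(13,1)=1. stock: 1 - 1 = 0. total_sold = 46
  Event 10 (sale 21): sell min(21,0)=0. stock: 0 - 0 = 0. total_sold = 46
Final: stock = 0, total_sold = 46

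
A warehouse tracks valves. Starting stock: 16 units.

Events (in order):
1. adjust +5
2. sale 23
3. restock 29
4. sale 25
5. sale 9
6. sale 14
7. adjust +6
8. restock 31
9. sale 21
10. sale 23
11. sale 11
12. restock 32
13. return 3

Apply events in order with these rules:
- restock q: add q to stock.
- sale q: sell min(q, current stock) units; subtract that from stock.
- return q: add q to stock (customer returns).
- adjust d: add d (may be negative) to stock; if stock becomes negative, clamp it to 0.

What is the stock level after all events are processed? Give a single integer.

Processing events:
Start: stock = 16
  Event 1 (adjust +5): 16 + 5 = 21
  Event 2 (sale 23): sell min(23,21)=21. stock: 21 - 21 = 0. total_sold = 21
  Event 3 (restock 29): 0 + 29 = 29
  Event 4 (sale 25): sell min(25,29)=25. stock: 29 - 25 = 4. total_sold = 46
  Event 5 (sale 9): sell min(9,4)=4. stock: 4 - 4 = 0. total_sold = 50
  Event 6 (sale 14): sell min(14,0)=0. stock: 0 - 0 = 0. total_sold = 50
  Event 7 (adjust +6): 0 + 6 = 6
  Event 8 (restock 31): 6 + 31 = 37
  Event 9 (sale 21): sell min(21,37)=21. stock: 37 - 21 = 16. total_sold = 71
  Event 10 (sale 23): sell min(23,16)=16. stock: 16 - 16 = 0. total_sold = 87
  Event 11 (sale 11): sell min(11,0)=0. stock: 0 - 0 = 0. total_sold = 87
  Event 12 (restock 32): 0 + 32 = 32
  Event 13 (return 3): 32 + 3 = 35
Final: stock = 35, total_sold = 87

Answer: 35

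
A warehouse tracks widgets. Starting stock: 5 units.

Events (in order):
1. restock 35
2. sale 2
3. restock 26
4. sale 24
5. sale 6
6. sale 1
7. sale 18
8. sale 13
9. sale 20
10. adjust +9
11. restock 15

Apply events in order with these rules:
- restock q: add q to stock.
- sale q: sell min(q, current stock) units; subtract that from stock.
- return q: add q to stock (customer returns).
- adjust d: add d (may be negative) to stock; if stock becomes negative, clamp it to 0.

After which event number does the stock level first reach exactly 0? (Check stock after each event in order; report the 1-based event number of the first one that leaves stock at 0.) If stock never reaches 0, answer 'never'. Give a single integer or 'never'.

Answer: 9

Derivation:
Processing events:
Start: stock = 5
  Event 1 (restock 35): 5 + 35 = 40
  Event 2 (sale 2): sell min(2,40)=2. stock: 40 - 2 = 38. total_sold = 2
  Event 3 (restock 26): 38 + 26 = 64
  Event 4 (sale 24): sell min(24,64)=24. stock: 64 - 24 = 40. total_sold = 26
  Event 5 (sale 6): sell min(6,40)=6. stock: 40 - 6 = 34. total_sold = 32
  Event 6 (sale 1): sell min(1,34)=1. stock: 34 - 1 = 33. total_sold = 33
  Event 7 (sale 18): sell min(18,33)=18. stock: 33 - 18 = 15. total_sold = 51
  Event 8 (sale 13): sell min(13,15)=13. stock: 15 - 13 = 2. total_sold = 64
  Event 9 (sale 20): sell min(20,2)=2. stock: 2 - 2 = 0. total_sold = 66
  Event 10 (adjust +9): 0 + 9 = 9
  Event 11 (restock 15): 9 + 15 = 24
Final: stock = 24, total_sold = 66

First zero at event 9.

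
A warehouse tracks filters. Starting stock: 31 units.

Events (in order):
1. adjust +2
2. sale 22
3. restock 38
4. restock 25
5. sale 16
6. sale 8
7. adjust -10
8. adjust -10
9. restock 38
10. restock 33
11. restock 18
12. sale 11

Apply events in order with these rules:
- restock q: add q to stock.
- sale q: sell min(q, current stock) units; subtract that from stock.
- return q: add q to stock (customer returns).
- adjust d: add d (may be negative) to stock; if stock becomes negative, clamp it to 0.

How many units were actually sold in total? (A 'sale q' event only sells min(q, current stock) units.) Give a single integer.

Answer: 57

Derivation:
Processing events:
Start: stock = 31
  Event 1 (adjust +2): 31 + 2 = 33
  Event 2 (sale 22): sell min(22,33)=22. stock: 33 - 22 = 11. total_sold = 22
  Event 3 (restock 38): 11 + 38 = 49
  Event 4 (restock 25): 49 + 25 = 74
  Event 5 (sale 16): sell min(16,74)=16. stock: 74 - 16 = 58. total_sold = 38
  Event 6 (sale 8): sell min(8,58)=8. stock: 58 - 8 = 50. total_sold = 46
  Event 7 (adjust -10): 50 + -10 = 40
  Event 8 (adjust -10): 40 + -10 = 30
  Event 9 (restock 38): 30 + 38 = 68
  Event 10 (restock 33): 68 + 33 = 101
  Event 11 (restock 18): 101 + 18 = 119
  Event 12 (sale 11): sell min(11,119)=11. stock: 119 - 11 = 108. total_sold = 57
Final: stock = 108, total_sold = 57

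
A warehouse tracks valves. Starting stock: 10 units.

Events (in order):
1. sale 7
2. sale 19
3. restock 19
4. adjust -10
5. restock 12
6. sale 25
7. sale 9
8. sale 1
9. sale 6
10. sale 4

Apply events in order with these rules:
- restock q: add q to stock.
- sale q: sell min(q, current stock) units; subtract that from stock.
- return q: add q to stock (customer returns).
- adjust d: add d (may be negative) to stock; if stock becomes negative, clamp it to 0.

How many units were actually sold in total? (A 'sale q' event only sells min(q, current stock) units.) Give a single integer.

Processing events:
Start: stock = 10
  Event 1 (sale 7): sell min(7,10)=7. stock: 10 - 7 = 3. total_sold = 7
  Event 2 (sale 19): sell min(19,3)=3. stock: 3 - 3 = 0. total_sold = 10
  Event 3 (restock 19): 0 + 19 = 19
  Event 4 (adjust -10): 19 + -10 = 9
  Event 5 (restock 12): 9 + 12 = 21
  Event 6 (sale 25): sell min(25,21)=21. stock: 21 - 21 = 0. total_sold = 31
  Event 7 (sale 9): sell min(9,0)=0. stock: 0 - 0 = 0. total_sold = 31
  Event 8 (sale 1): sell min(1,0)=0. stock: 0 - 0 = 0. total_sold = 31
  Event 9 (sale 6): sell min(6,0)=0. stock: 0 - 0 = 0. total_sold = 31
  Event 10 (sale 4): sell min(4,0)=0. stock: 0 - 0 = 0. total_sold = 31
Final: stock = 0, total_sold = 31

Answer: 31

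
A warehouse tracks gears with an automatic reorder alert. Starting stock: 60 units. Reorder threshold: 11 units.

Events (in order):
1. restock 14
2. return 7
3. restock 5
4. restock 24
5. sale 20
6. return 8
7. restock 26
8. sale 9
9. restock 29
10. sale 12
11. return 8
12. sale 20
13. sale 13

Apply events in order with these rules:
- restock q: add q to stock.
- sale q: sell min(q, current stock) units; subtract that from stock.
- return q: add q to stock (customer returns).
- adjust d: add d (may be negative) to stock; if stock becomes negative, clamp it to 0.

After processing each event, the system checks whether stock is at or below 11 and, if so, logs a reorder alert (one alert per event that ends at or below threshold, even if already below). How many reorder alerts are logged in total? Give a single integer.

Answer: 0

Derivation:
Processing events:
Start: stock = 60
  Event 1 (restock 14): 60 + 14 = 74
  Event 2 (return 7): 74 + 7 = 81
  Event 3 (restock 5): 81 + 5 = 86
  Event 4 (restock 24): 86 + 24 = 110
  Event 5 (sale 20): sell min(20,110)=20. stock: 110 - 20 = 90. total_sold = 20
  Event 6 (return 8): 90 + 8 = 98
  Event 7 (restock 26): 98 + 26 = 124
  Event 8 (sale 9): sell min(9,124)=9. stock: 124 - 9 = 115. total_sold = 29
  Event 9 (restock 29): 115 + 29 = 144
  Event 10 (sale 12): sell min(12,144)=12. stock: 144 - 12 = 132. total_sold = 41
  Event 11 (return 8): 132 + 8 = 140
  Event 12 (sale 20): sell min(20,140)=20. stock: 140 - 20 = 120. total_sold = 61
  Event 13 (sale 13): sell min(13,120)=13. stock: 120 - 13 = 107. total_sold = 74
Final: stock = 107, total_sold = 74

Checking against threshold 11:
  After event 1: stock=74 > 11
  After event 2: stock=81 > 11
  After event 3: stock=86 > 11
  After event 4: stock=110 > 11
  After event 5: stock=90 > 11
  After event 6: stock=98 > 11
  After event 7: stock=124 > 11
  After event 8: stock=115 > 11
  After event 9: stock=144 > 11
  After event 10: stock=132 > 11
  After event 11: stock=140 > 11
  After event 12: stock=120 > 11
  After event 13: stock=107 > 11
Alert events: []. Count = 0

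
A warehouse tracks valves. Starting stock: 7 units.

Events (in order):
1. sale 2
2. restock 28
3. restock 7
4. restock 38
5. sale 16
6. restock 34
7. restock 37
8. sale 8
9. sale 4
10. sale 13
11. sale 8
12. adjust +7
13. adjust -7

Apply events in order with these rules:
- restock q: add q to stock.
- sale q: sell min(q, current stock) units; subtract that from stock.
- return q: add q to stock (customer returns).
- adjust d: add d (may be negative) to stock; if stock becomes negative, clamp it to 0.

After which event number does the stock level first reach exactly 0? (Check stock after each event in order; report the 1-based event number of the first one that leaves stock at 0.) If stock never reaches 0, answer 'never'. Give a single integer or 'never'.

Processing events:
Start: stock = 7
  Event 1 (sale 2): sell min(2,7)=2. stock: 7 - 2 = 5. total_sold = 2
  Event 2 (restock 28): 5 + 28 = 33
  Event 3 (restock 7): 33 + 7 = 40
  Event 4 (restock 38): 40 + 38 = 78
  Event 5 (sale 16): sell min(16,78)=16. stock: 78 - 16 = 62. total_sold = 18
  Event 6 (restock 34): 62 + 34 = 96
  Event 7 (restock 37): 96 + 37 = 133
  Event 8 (sale 8): sell min(8,133)=8. stock: 133 - 8 = 125. total_sold = 26
  Event 9 (sale 4): sell min(4,125)=4. stock: 125 - 4 = 121. total_sold = 30
  Event 10 (sale 13): sell min(13,121)=13. stock: 121 - 13 = 108. total_sold = 43
  Event 11 (sale 8): sell min(8,108)=8. stock: 108 - 8 = 100. total_sold = 51
  Event 12 (adjust +7): 100 + 7 = 107
  Event 13 (adjust -7): 107 + -7 = 100
Final: stock = 100, total_sold = 51

Stock never reaches 0.

Answer: never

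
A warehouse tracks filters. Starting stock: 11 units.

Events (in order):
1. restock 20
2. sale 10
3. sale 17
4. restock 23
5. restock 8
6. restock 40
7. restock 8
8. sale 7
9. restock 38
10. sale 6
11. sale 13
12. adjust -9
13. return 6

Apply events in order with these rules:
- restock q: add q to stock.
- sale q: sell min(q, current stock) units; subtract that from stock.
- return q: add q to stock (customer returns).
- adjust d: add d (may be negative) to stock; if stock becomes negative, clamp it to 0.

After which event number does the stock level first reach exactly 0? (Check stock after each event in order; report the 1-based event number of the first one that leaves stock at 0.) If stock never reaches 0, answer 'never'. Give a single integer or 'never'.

Processing events:
Start: stock = 11
  Event 1 (restock 20): 11 + 20 = 31
  Event 2 (sale 10): sell min(10,31)=10. stock: 31 - 10 = 21. total_sold = 10
  Event 3 (sale 17): sell min(17,21)=17. stock: 21 - 17 = 4. total_sold = 27
  Event 4 (restock 23): 4 + 23 = 27
  Event 5 (restock 8): 27 + 8 = 35
  Event 6 (restock 40): 35 + 40 = 75
  Event 7 (restock 8): 75 + 8 = 83
  Event 8 (sale 7): sell min(7,83)=7. stock: 83 - 7 = 76. total_sold = 34
  Event 9 (restock 38): 76 + 38 = 114
  Event 10 (sale 6): sell min(6,114)=6. stock: 114 - 6 = 108. total_sold = 40
  Event 11 (sale 13): sell min(13,108)=13. stock: 108 - 13 = 95. total_sold = 53
  Event 12 (adjust -9): 95 + -9 = 86
  Event 13 (return 6): 86 + 6 = 92
Final: stock = 92, total_sold = 53

Stock never reaches 0.

Answer: never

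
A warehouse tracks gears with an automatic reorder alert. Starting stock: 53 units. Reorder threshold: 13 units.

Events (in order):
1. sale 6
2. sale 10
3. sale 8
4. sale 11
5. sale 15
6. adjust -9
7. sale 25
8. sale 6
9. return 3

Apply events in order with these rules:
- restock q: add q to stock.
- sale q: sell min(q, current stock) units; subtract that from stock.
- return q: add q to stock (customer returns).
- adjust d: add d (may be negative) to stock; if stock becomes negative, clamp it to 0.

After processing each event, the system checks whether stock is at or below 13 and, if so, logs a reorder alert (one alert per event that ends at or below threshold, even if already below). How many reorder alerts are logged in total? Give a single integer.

Processing events:
Start: stock = 53
  Event 1 (sale 6): sell min(6,53)=6. stock: 53 - 6 = 47. total_sold = 6
  Event 2 (sale 10): sell min(10,47)=10. stock: 47 - 10 = 37. total_sold = 16
  Event 3 (sale 8): sell min(8,37)=8. stock: 37 - 8 = 29. total_sold = 24
  Event 4 (sale 11): sell min(11,29)=11. stock: 29 - 11 = 18. total_sold = 35
  Event 5 (sale 15): sell min(15,18)=15. stock: 18 - 15 = 3. total_sold = 50
  Event 6 (adjust -9): 3 + -9 = 0 (clamped to 0)
  Event 7 (sale 25): sell min(25,0)=0. stock: 0 - 0 = 0. total_sold = 50
  Event 8 (sale 6): sell min(6,0)=0. stock: 0 - 0 = 0. total_sold = 50
  Event 9 (return 3): 0 + 3 = 3
Final: stock = 3, total_sold = 50

Checking against threshold 13:
  After event 1: stock=47 > 13
  After event 2: stock=37 > 13
  After event 3: stock=29 > 13
  After event 4: stock=18 > 13
  After event 5: stock=3 <= 13 -> ALERT
  After event 6: stock=0 <= 13 -> ALERT
  After event 7: stock=0 <= 13 -> ALERT
  After event 8: stock=0 <= 13 -> ALERT
  After event 9: stock=3 <= 13 -> ALERT
Alert events: [5, 6, 7, 8, 9]. Count = 5

Answer: 5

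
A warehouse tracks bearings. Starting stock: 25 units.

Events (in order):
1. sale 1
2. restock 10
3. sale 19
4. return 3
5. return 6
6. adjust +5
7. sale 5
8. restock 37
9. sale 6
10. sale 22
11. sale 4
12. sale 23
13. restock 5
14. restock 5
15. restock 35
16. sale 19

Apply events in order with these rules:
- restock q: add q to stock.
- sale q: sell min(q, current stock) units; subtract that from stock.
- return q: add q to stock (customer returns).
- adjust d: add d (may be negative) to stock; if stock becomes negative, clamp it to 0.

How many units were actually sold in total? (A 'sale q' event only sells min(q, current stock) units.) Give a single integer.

Processing events:
Start: stock = 25
  Event 1 (sale 1): sell min(1,25)=1. stock: 25 - 1 = 24. total_sold = 1
  Event 2 (restock 10): 24 + 10 = 34
  Event 3 (sale 19): sell min(19,34)=19. stock: 34 - 19 = 15. total_sold = 20
  Event 4 (return 3): 15 + 3 = 18
  Event 5 (return 6): 18 + 6 = 24
  Event 6 (adjust +5): 24 + 5 = 29
  Event 7 (sale 5): sell min(5,29)=5. stock: 29 - 5 = 24. total_sold = 25
  Event 8 (restock 37): 24 + 37 = 61
  Event 9 (sale 6): sell min(6,61)=6. stock: 61 - 6 = 55. total_sold = 31
  Event 10 (sale 22): sell min(22,55)=22. stock: 55 - 22 = 33. total_sold = 53
  Event 11 (sale 4): sell min(4,33)=4. stock: 33 - 4 = 29. total_sold = 57
  Event 12 (sale 23): sell min(23,29)=23. stock: 29 - 23 = 6. total_sold = 80
  Event 13 (restock 5): 6 + 5 = 11
  Event 14 (restock 5): 11 + 5 = 16
  Event 15 (restock 35): 16 + 35 = 51
  Event 16 (sale 19): sell min(19,51)=19. stock: 51 - 19 = 32. total_sold = 99
Final: stock = 32, total_sold = 99

Answer: 99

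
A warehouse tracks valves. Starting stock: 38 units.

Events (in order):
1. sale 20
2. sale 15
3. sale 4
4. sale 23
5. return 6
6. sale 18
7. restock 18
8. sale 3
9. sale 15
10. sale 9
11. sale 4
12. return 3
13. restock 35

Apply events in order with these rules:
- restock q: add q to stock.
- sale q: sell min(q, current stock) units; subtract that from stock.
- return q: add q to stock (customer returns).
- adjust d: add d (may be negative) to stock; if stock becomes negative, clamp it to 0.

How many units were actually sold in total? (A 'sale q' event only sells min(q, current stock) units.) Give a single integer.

Processing events:
Start: stock = 38
  Event 1 (sale 20): sell min(20,38)=20. stock: 38 - 20 = 18. total_sold = 20
  Event 2 (sale 15): sell min(15,18)=15. stock: 18 - 15 = 3. total_sold = 35
  Event 3 (sale 4): sell min(4,3)=3. stock: 3 - 3 = 0. total_sold = 38
  Event 4 (sale 23): sell min(23,0)=0. stock: 0 - 0 = 0. total_sold = 38
  Event 5 (return 6): 0 + 6 = 6
  Event 6 (sale 18): sell min(18,6)=6. stock: 6 - 6 = 0. total_sold = 44
  Event 7 (restock 18): 0 + 18 = 18
  Event 8 (sale 3): sell min(3,18)=3. stock: 18 - 3 = 15. total_sold = 47
  Event 9 (sale 15): sell min(15,15)=15. stock: 15 - 15 = 0. total_sold = 62
  Event 10 (sale 9): sell min(9,0)=0. stock: 0 - 0 = 0. total_sold = 62
  Event 11 (sale 4): sell min(4,0)=0. stock: 0 - 0 = 0. total_sold = 62
  Event 12 (return 3): 0 + 3 = 3
  Event 13 (restock 35): 3 + 35 = 38
Final: stock = 38, total_sold = 62

Answer: 62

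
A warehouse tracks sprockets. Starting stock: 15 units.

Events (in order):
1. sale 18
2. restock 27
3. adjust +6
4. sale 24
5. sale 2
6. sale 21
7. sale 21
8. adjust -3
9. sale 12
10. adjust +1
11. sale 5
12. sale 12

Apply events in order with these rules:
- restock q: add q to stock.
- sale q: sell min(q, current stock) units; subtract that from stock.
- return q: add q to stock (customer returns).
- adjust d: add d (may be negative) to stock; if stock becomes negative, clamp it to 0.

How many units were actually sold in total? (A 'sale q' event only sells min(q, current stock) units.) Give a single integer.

Processing events:
Start: stock = 15
  Event 1 (sale 18): sell min(18,15)=15. stock: 15 - 15 = 0. total_sold = 15
  Event 2 (restock 27): 0 + 27 = 27
  Event 3 (adjust +6): 27 + 6 = 33
  Event 4 (sale 24): sell min(24,33)=24. stock: 33 - 24 = 9. total_sold = 39
  Event 5 (sale 2): sell min(2,9)=2. stock: 9 - 2 = 7. total_sold = 41
  Event 6 (sale 21): sell min(21,7)=7. stock: 7 - 7 = 0. total_sold = 48
  Event 7 (sale 21): sell min(21,0)=0. stock: 0 - 0 = 0. total_sold = 48
  Event 8 (adjust -3): 0 + -3 = 0 (clamped to 0)
  Event 9 (sale 12): sell min(12,0)=0. stock: 0 - 0 = 0. total_sold = 48
  Event 10 (adjust +1): 0 + 1 = 1
  Event 11 (sale 5): sell min(5,1)=1. stock: 1 - 1 = 0. total_sold = 49
  Event 12 (sale 12): sell min(12,0)=0. stock: 0 - 0 = 0. total_sold = 49
Final: stock = 0, total_sold = 49

Answer: 49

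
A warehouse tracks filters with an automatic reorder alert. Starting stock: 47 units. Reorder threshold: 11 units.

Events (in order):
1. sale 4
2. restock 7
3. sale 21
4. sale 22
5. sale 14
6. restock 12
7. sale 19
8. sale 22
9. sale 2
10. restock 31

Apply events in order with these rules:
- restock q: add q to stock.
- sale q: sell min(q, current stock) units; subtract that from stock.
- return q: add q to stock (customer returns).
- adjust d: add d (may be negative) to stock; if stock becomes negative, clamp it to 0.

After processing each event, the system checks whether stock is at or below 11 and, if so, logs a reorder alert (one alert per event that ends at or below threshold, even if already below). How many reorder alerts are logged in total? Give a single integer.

Answer: 5

Derivation:
Processing events:
Start: stock = 47
  Event 1 (sale 4): sell min(4,47)=4. stock: 47 - 4 = 43. total_sold = 4
  Event 2 (restock 7): 43 + 7 = 50
  Event 3 (sale 21): sell min(21,50)=21. stock: 50 - 21 = 29. total_sold = 25
  Event 4 (sale 22): sell min(22,29)=22. stock: 29 - 22 = 7. total_sold = 47
  Event 5 (sale 14): sell min(14,7)=7. stock: 7 - 7 = 0. total_sold = 54
  Event 6 (restock 12): 0 + 12 = 12
  Event 7 (sale 19): sell min(19,12)=12. stock: 12 - 12 = 0. total_sold = 66
  Event 8 (sale 22): sell min(22,0)=0. stock: 0 - 0 = 0. total_sold = 66
  Event 9 (sale 2): sell min(2,0)=0. stock: 0 - 0 = 0. total_sold = 66
  Event 10 (restock 31): 0 + 31 = 31
Final: stock = 31, total_sold = 66

Checking against threshold 11:
  After event 1: stock=43 > 11
  After event 2: stock=50 > 11
  After event 3: stock=29 > 11
  After event 4: stock=7 <= 11 -> ALERT
  After event 5: stock=0 <= 11 -> ALERT
  After event 6: stock=12 > 11
  After event 7: stock=0 <= 11 -> ALERT
  After event 8: stock=0 <= 11 -> ALERT
  After event 9: stock=0 <= 11 -> ALERT
  After event 10: stock=31 > 11
Alert events: [4, 5, 7, 8, 9]. Count = 5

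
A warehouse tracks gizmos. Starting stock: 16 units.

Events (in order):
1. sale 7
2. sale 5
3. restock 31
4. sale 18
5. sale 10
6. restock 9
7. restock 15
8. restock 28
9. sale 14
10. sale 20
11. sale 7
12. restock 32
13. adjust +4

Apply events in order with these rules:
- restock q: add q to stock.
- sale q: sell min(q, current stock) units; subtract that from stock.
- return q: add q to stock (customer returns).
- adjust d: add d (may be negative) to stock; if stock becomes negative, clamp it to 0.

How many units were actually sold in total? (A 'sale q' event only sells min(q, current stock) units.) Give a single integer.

Answer: 81

Derivation:
Processing events:
Start: stock = 16
  Event 1 (sale 7): sell min(7,16)=7. stock: 16 - 7 = 9. total_sold = 7
  Event 2 (sale 5): sell min(5,9)=5. stock: 9 - 5 = 4. total_sold = 12
  Event 3 (restock 31): 4 + 31 = 35
  Event 4 (sale 18): sell min(18,35)=18. stock: 35 - 18 = 17. total_sold = 30
  Event 5 (sale 10): sell min(10,17)=10. stock: 17 - 10 = 7. total_sold = 40
  Event 6 (restock 9): 7 + 9 = 16
  Event 7 (restock 15): 16 + 15 = 31
  Event 8 (restock 28): 31 + 28 = 59
  Event 9 (sale 14): sell min(14,59)=14. stock: 59 - 14 = 45. total_sold = 54
  Event 10 (sale 20): sell min(20,45)=20. stock: 45 - 20 = 25. total_sold = 74
  Event 11 (sale 7): sell min(7,25)=7. stock: 25 - 7 = 18. total_sold = 81
  Event 12 (restock 32): 18 + 32 = 50
  Event 13 (adjust +4): 50 + 4 = 54
Final: stock = 54, total_sold = 81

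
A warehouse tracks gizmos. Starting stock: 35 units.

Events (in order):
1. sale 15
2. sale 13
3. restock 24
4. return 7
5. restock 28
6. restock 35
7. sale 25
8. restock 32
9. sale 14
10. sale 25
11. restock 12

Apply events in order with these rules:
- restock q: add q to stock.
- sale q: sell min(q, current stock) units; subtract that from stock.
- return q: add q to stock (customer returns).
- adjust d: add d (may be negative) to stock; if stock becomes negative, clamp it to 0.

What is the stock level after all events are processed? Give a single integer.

Answer: 81

Derivation:
Processing events:
Start: stock = 35
  Event 1 (sale 15): sell min(15,35)=15. stock: 35 - 15 = 20. total_sold = 15
  Event 2 (sale 13): sell min(13,20)=13. stock: 20 - 13 = 7. total_sold = 28
  Event 3 (restock 24): 7 + 24 = 31
  Event 4 (return 7): 31 + 7 = 38
  Event 5 (restock 28): 38 + 28 = 66
  Event 6 (restock 35): 66 + 35 = 101
  Event 7 (sale 25): sell min(25,101)=25. stock: 101 - 25 = 76. total_sold = 53
  Event 8 (restock 32): 76 + 32 = 108
  Event 9 (sale 14): sell min(14,108)=14. stock: 108 - 14 = 94. total_sold = 67
  Event 10 (sale 25): sell min(25,94)=25. stock: 94 - 25 = 69. total_sold = 92
  Event 11 (restock 12): 69 + 12 = 81
Final: stock = 81, total_sold = 92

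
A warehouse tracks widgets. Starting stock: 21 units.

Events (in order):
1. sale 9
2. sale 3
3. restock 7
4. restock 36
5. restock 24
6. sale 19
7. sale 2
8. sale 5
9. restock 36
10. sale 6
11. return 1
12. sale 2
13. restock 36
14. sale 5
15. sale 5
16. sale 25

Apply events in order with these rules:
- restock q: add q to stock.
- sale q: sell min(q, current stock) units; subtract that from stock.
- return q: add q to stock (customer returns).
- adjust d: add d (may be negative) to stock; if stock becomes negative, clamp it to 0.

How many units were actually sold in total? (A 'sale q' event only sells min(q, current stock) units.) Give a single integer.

Answer: 81

Derivation:
Processing events:
Start: stock = 21
  Event 1 (sale 9): sell min(9,21)=9. stock: 21 - 9 = 12. total_sold = 9
  Event 2 (sale 3): sell min(3,12)=3. stock: 12 - 3 = 9. total_sold = 12
  Event 3 (restock 7): 9 + 7 = 16
  Event 4 (restock 36): 16 + 36 = 52
  Event 5 (restock 24): 52 + 24 = 76
  Event 6 (sale 19): sell min(19,76)=19. stock: 76 - 19 = 57. total_sold = 31
  Event 7 (sale 2): sell min(2,57)=2. stock: 57 - 2 = 55. total_sold = 33
  Event 8 (sale 5): sell min(5,55)=5. stock: 55 - 5 = 50. total_sold = 38
  Event 9 (restock 36): 50 + 36 = 86
  Event 10 (sale 6): sell min(6,86)=6. stock: 86 - 6 = 80. total_sold = 44
  Event 11 (return 1): 80 + 1 = 81
  Event 12 (sale 2): sell min(2,81)=2. stock: 81 - 2 = 79. total_sold = 46
  Event 13 (restock 36): 79 + 36 = 115
  Event 14 (sale 5): sell min(5,115)=5. stock: 115 - 5 = 110. total_sold = 51
  Event 15 (sale 5): sell min(5,110)=5. stock: 110 - 5 = 105. total_sold = 56
  Event 16 (sale 25): sell min(25,105)=25. stock: 105 - 25 = 80. total_sold = 81
Final: stock = 80, total_sold = 81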